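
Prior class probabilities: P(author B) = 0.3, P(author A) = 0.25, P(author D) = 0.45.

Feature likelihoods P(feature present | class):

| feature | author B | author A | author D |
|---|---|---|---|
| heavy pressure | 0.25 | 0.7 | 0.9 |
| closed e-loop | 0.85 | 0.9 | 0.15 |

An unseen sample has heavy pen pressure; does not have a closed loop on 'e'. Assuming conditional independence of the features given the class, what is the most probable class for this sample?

author B: 0.3 × 0.25 × (1−0.85) = 0.01125
author A: 0.25 × 0.7 × (1−0.9) = 0.0175
author D: 0.45 × 0.9 × (1−0.15) = 0.34425
Highest score → author D.

author D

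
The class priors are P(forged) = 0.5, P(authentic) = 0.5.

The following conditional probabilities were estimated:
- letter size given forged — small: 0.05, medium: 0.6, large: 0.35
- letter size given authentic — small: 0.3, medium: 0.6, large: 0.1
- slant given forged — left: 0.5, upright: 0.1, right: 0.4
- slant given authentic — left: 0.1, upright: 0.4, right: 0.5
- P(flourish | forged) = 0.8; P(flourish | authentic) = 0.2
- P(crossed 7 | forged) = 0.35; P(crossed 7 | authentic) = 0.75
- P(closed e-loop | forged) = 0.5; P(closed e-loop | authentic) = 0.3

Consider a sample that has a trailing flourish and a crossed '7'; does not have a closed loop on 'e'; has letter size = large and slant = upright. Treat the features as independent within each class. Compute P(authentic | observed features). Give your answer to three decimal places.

0.462

forged: 0.5 × 0.35 × 0.1 × 0.8 × 0.35 × (1−0.5) = 0.00245
authentic: 0.5 × 0.1 × 0.4 × 0.2 × 0.75 × (1−0.3) = 0.0021
P(authentic | x) = 0.0021 / 0.00455 ≈ 0.462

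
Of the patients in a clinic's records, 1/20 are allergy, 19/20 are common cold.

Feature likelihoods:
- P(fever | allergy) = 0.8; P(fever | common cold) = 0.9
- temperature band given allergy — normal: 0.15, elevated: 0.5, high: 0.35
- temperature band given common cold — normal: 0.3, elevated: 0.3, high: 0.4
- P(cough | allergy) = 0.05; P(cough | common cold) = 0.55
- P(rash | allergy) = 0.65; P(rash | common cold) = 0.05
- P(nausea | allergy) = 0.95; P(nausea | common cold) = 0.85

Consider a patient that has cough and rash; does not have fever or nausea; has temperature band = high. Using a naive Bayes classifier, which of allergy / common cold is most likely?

allergy: 0.05 × (1−0.8) × 0.35 × 0.05 × 0.65 × (1−0.95) = 0.0000056875
common cold: 0.95 × (1−0.9) × 0.4 × 0.55 × 0.05 × (1−0.85) = 0.00015675
Highest score → common cold.

common cold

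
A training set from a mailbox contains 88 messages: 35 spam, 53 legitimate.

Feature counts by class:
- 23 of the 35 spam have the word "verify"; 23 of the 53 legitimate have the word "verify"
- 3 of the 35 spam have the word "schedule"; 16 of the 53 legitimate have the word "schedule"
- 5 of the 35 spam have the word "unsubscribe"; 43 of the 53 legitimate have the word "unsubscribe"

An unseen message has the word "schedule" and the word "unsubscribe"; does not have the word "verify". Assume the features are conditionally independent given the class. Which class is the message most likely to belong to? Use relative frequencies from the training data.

legitimate

spam: (35/88) × (12/35) × (3/35) × (5/35) ≈ 0.00166976
legitimate: (53/88) × (30/53) × (16/53) × (43/53) ≈ 0.0834978
Highest score → legitimate.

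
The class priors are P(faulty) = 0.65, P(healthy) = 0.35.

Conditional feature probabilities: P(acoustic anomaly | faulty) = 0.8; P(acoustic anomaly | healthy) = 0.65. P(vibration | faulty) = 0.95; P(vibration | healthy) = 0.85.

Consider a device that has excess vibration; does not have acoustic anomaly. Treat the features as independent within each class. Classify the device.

faulty

faulty: 0.65 × (1−0.8) × 0.95 = 0.1235
healthy: 0.35 × (1−0.65) × 0.85 = 0.104125
Highest score → faulty.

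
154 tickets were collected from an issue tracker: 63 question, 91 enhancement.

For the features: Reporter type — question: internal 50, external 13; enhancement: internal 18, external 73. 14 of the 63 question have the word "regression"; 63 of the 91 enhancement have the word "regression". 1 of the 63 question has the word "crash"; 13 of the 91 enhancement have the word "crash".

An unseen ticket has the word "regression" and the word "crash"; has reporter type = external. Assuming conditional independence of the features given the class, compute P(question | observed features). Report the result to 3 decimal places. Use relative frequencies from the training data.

0.006

question: (63/154) × (13/63) × (14/63) × (1/63) ≈ 0.000297762
enhancement: (91/154) × (73/91) × (63/91) × (13/91) ≈ 0.0468817
P(question | x) = 0.000297762 / 0.047179462 ≈ 0.006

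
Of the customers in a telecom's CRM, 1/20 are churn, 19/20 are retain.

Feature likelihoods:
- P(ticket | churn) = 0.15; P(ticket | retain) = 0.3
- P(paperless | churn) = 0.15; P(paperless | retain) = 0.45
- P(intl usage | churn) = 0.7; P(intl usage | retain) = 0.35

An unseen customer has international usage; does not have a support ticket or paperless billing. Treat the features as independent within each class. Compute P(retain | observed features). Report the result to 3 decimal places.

churn: 0.05 × (1−0.15) × (1−0.15) × 0.7 = 0.0252875
retain: 0.95 × (1−0.3) × (1−0.45) × 0.35 = 0.1280125
P(retain | x) = 0.1280125 / 0.1533 ≈ 0.835

0.835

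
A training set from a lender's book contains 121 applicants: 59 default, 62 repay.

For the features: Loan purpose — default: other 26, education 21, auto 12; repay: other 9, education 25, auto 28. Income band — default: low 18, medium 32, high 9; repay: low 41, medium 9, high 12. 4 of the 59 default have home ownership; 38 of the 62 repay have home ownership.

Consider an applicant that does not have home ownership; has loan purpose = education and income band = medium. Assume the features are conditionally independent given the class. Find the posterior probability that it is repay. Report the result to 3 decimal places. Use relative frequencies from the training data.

0.117

default: (59/121) × (21/59) × (32/59) × (55/59) ≈ 0.0877491
repay: (62/121) × (25/62) × (9/62) × (24/62) ≈ 0.0116098
P(repay | x) = 0.0116098 / 0.0993589 ≈ 0.117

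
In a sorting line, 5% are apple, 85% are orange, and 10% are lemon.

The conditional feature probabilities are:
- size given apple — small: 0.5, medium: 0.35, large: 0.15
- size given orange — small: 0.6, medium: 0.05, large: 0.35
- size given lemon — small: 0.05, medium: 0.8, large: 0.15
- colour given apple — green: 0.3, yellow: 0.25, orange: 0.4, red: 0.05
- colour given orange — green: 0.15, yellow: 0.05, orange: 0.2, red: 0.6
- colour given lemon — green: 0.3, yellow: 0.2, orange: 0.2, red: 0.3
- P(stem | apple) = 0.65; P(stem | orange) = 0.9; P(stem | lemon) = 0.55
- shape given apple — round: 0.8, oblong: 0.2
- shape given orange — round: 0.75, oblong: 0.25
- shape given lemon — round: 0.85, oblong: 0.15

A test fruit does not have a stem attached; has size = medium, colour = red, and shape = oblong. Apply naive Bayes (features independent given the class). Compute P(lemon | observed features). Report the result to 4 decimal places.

apple: 0.05 × 0.35 × 0.05 × (1−0.65) × 0.2 = 0.00006125
orange: 0.85 × 0.05 × 0.6 × (1−0.9) × 0.25 = 0.0006375
lemon: 0.1 × 0.8 × 0.3 × (1−0.55) × 0.15 = 0.00162
P(lemon | x) = 0.00162 / 0.00231875 ≈ 0.6987

0.6987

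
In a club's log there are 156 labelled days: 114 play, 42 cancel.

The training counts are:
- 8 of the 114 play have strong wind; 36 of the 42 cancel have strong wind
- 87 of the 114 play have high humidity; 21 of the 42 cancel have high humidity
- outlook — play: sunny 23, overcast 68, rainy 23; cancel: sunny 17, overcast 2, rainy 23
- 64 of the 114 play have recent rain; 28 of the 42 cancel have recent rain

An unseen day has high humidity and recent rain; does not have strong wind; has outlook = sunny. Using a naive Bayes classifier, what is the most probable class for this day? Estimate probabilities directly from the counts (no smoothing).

play

play: (114/156) × (106/114) × (87/114) × (23/114) × (64/114) ≈ 0.0587346
cancel: (42/156) × (6/42) × (21/42) × (17/42) × (28/42) ≈ 0.00518926
Highest score → play.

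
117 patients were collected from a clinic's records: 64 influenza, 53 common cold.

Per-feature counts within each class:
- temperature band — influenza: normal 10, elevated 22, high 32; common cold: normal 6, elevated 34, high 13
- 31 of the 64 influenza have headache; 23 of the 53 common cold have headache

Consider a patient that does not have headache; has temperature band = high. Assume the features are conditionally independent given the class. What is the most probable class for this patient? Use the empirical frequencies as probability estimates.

influenza: (64/117) × (32/64) × (33/64) ≈ 0.141026
common cold: (53/117) × (13/53) × (30/53) ≈ 0.0628931
Highest score → influenza.

influenza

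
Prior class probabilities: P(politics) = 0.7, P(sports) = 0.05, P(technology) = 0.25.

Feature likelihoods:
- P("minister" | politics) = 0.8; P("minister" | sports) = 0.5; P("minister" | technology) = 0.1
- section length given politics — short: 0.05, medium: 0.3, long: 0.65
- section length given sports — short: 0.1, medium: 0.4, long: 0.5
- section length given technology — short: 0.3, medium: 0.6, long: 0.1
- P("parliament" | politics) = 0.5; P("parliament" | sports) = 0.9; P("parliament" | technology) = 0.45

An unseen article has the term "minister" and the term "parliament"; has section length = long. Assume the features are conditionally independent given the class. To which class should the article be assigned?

politics

politics: 0.7 × 0.8 × 0.65 × 0.5 = 0.182
sports: 0.05 × 0.5 × 0.5 × 0.9 = 0.01125
technology: 0.25 × 0.1 × 0.1 × 0.45 = 0.001125
Highest score → politics.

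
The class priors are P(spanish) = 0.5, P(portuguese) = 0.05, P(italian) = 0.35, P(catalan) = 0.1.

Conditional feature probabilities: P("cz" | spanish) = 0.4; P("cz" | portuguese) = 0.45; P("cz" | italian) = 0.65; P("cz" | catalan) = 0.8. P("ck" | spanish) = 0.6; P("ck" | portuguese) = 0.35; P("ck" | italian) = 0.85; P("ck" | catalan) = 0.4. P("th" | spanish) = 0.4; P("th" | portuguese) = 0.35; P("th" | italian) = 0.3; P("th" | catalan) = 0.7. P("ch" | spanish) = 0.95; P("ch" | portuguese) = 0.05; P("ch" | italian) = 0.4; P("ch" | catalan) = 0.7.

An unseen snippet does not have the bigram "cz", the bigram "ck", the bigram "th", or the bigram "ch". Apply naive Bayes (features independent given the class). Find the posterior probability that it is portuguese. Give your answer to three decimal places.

0.471

spanish: 0.5 × (1−0.4) × (1−0.6) × (1−0.4) × (1−0.95) = 0.0036
portuguese: 0.05 × (1−0.45) × (1−0.35) × (1−0.35) × (1−0.05) = 0.0110378125
italian: 0.35 × (1−0.65) × (1−0.85) × (1−0.3) × (1−0.4) = 0.0077175
catalan: 0.1 × (1−0.8) × (1−0.4) × (1−0.7) × (1−0.7) = 0.00108
P(portuguese | x) = 0.0110378125 / 0.0234353125 ≈ 0.471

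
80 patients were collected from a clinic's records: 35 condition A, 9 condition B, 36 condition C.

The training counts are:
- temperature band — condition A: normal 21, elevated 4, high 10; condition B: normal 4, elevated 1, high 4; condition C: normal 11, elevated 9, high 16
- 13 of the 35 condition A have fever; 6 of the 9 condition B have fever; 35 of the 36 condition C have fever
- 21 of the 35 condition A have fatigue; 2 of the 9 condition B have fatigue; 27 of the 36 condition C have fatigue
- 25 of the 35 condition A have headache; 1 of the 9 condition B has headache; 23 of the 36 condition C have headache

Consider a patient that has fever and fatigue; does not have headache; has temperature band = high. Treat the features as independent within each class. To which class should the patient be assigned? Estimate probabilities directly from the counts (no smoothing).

condition C

condition A: (35/80) × (10/35) × (13/35) × (21/35) × (10/35) ≈ 0.00795918
condition B: (9/80) × (4/9) × (6/9) × (2/9) × (8/9) ≈ 0.00658436
condition C: (36/80) × (16/36) × (35/36) × (27/36) × (13/36) ≈ 0.052662
Highest score → condition C.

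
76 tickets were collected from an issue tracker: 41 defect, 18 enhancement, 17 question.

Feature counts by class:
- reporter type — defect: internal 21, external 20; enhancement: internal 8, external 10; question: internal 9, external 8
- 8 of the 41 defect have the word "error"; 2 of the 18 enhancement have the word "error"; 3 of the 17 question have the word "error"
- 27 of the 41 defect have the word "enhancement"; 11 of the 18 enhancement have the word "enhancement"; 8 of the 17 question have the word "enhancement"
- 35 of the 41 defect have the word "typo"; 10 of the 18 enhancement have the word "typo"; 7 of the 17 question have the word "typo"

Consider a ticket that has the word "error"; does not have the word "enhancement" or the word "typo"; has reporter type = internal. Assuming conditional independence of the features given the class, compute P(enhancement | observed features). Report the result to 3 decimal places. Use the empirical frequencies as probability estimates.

defect: (41/76) × (21/41) × (8/41) × (14/41) × (6/41) ≈ 0.00269416
enhancement: (18/76) × (8/18) × (2/18) × (7/18) × (8/18) ≈ 0.00202151
question: (17/76) × (9/17) × (3/17) × (9/17) × (10/17) ≈ 0.00650798
P(enhancement | x) = 0.00202151 / 0.01122365 ≈ 0.180

0.180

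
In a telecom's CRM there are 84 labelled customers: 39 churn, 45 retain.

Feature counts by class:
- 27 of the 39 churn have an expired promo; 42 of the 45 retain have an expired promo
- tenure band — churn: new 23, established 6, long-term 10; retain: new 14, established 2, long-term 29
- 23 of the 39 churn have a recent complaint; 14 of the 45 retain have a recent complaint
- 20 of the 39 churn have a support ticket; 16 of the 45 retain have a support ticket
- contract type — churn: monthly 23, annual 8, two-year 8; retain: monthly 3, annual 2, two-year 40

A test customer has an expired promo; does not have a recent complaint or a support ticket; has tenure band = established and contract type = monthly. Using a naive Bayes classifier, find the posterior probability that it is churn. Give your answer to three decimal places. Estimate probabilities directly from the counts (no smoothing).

churn: (39/84) × (27/39) × (6/39) × (16/39) × (19/39) × (23/39) ≈ 0.00582879
retain: (45/84) × (42/45) × (2/45) × (31/45) × (29/45) × (3/45) ≈ 0.000657705
P(churn | x) = 0.00582879 / 0.006486495 ≈ 0.899

0.899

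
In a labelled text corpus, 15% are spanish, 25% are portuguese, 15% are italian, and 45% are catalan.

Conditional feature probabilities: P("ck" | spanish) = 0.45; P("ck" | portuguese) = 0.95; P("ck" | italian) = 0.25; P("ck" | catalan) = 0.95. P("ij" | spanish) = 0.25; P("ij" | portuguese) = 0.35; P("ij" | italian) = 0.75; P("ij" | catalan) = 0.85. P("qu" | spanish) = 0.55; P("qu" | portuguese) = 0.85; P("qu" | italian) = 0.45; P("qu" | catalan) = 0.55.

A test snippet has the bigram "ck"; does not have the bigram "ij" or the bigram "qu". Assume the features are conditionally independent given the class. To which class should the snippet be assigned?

catalan

spanish: 0.15 × 0.45 × (1−0.25) × (1−0.55) = 0.02278125
portuguese: 0.25 × 0.95 × (1−0.35) × (1−0.85) = 0.02315625
italian: 0.15 × 0.25 × (1−0.75) × (1−0.45) = 0.00515625
catalan: 0.45 × 0.95 × (1−0.85) × (1−0.55) = 0.02885625
Highest score → catalan.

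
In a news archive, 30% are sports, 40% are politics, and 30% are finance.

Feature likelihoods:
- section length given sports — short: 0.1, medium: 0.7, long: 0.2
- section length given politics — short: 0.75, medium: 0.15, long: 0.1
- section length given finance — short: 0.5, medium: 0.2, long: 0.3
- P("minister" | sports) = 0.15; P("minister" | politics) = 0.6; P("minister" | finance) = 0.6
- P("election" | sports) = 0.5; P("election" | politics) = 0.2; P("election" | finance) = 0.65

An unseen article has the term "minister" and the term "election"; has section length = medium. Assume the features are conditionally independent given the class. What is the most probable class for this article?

sports: 0.3 × 0.7 × 0.15 × 0.5 = 0.01575
politics: 0.4 × 0.15 × 0.6 × 0.2 = 0.0072
finance: 0.3 × 0.2 × 0.6 × 0.65 = 0.0234
Highest score → finance.

finance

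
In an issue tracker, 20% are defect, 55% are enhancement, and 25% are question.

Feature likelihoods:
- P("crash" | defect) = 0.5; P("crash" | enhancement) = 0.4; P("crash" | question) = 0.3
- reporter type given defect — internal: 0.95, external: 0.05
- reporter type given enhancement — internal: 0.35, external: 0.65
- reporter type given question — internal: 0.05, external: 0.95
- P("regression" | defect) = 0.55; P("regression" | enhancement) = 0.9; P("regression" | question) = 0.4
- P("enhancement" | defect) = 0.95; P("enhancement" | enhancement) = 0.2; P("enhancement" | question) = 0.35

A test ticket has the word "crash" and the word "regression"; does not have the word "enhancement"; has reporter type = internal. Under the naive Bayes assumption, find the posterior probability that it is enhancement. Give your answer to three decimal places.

0.939

defect: 0.2 × 0.5 × 0.95 × 0.55 × (1−0.95) = 0.0026125
enhancement: 0.55 × 0.4 × 0.35 × 0.9 × (1−0.2) = 0.05544
question: 0.25 × 0.3 × 0.05 × 0.4 × (1−0.35) = 0.000975
P(enhancement | x) = 0.05544 / 0.0590275 ≈ 0.939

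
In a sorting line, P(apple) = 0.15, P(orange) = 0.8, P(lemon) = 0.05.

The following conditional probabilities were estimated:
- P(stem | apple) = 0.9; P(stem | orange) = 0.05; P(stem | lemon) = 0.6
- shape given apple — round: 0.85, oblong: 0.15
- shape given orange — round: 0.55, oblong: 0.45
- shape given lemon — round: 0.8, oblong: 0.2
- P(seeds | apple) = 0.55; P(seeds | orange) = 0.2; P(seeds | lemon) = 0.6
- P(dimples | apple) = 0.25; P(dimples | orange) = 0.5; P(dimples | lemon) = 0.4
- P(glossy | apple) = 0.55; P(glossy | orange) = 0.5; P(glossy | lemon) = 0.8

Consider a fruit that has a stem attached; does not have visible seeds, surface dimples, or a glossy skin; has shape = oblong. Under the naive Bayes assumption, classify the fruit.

apple: 0.15 × 0.9 × 0.15 × (1−0.55) × (1−0.25) × (1−0.55) = 0.00307546875
orange: 0.8 × 0.05 × 0.45 × (1−0.2) × (1−0.5) × (1−0.5) = 0.0036
lemon: 0.05 × 0.6 × 0.2 × (1−0.6) × (1−0.4) × (1−0.8) = 0.000288
Highest score → orange.

orange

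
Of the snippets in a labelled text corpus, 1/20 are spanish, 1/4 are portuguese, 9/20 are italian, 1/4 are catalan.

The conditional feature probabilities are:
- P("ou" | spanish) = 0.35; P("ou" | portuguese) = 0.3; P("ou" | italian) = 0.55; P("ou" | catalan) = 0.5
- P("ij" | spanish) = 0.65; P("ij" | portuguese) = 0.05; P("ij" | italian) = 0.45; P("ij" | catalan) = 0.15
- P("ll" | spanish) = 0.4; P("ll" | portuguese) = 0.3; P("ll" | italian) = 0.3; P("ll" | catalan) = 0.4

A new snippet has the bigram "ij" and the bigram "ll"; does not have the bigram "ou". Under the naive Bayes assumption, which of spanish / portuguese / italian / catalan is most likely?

spanish: 0.05 × (1−0.35) × 0.65 × 0.4 = 0.00845
portuguese: 0.25 × (1−0.3) × 0.05 × 0.3 = 0.002625
italian: 0.45 × (1−0.55) × 0.45 × 0.3 = 0.0273375
catalan: 0.25 × (1−0.5) × 0.15 × 0.4 = 0.0075
Highest score → italian.

italian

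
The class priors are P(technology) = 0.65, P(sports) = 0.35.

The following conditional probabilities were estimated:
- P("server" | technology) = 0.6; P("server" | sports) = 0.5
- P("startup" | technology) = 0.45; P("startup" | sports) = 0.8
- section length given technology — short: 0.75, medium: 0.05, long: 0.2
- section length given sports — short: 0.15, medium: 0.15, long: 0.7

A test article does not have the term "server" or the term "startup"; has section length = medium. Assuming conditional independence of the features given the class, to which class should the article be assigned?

technology

technology: 0.65 × (1−0.6) × (1−0.45) × 0.05 = 0.00715
sports: 0.35 × (1−0.5) × (1−0.8) × 0.15 = 0.00525
Highest score → technology.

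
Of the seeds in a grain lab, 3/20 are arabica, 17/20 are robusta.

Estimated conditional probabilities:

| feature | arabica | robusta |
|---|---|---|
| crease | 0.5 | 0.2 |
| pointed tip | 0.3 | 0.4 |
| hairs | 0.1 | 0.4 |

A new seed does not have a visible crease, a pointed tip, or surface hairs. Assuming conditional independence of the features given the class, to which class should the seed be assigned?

robusta

arabica: 0.15 × (1−0.5) × (1−0.3) × (1−0.1) = 0.04725
robusta: 0.85 × (1−0.2) × (1−0.4) × (1−0.4) = 0.2448
Highest score → robusta.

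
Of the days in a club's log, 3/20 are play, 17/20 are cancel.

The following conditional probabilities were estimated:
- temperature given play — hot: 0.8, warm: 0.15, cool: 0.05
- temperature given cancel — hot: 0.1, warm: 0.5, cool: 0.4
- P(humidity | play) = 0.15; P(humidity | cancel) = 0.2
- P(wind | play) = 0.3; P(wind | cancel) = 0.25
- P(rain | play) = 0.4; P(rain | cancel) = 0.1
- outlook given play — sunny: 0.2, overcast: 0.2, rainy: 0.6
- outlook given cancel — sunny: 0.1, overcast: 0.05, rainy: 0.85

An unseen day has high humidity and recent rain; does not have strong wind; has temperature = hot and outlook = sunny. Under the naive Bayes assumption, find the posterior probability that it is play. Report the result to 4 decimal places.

0.8877

play: 0.15 × 0.8 × 0.15 × (1−0.3) × 0.4 × 0.2 = 0.001008
cancel: 0.85 × 0.1 × 0.2 × (1−0.25) × 0.1 × 0.1 = 0.0001275
P(play | x) = 0.001008 / 0.0011355 ≈ 0.8877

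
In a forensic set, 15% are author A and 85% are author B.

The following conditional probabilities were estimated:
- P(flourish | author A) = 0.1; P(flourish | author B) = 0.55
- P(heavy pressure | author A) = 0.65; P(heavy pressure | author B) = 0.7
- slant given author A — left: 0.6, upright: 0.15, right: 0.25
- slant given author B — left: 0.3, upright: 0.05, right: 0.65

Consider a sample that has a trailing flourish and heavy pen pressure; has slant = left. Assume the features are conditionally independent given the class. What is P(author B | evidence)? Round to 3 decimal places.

author A: 0.15 × 0.1 × 0.65 × 0.6 = 0.00585
author B: 0.85 × 0.55 × 0.7 × 0.3 = 0.098175
P(author B | x) = 0.098175 / 0.104025 ≈ 0.944

0.944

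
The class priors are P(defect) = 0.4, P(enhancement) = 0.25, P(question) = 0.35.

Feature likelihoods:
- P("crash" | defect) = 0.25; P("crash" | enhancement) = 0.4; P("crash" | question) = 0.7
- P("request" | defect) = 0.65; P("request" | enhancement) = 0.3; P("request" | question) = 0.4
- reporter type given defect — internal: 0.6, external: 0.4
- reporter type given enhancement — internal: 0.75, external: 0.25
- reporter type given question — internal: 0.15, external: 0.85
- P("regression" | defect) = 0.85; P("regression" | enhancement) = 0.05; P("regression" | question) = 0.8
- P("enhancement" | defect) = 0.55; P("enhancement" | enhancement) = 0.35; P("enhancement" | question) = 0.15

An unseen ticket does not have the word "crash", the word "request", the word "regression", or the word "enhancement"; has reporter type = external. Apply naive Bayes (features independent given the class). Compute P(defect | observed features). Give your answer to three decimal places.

defect: 0.4 × (1−0.25) × (1−0.65) × 0.4 × (1−0.85) × (1−0.55) = 0.002835
enhancement: 0.25 × (1−0.4) × (1−0.3) × 0.25 × (1−0.05) × (1−0.35) = 0.016209375
question: 0.35 × (1−0.7) × (1−0.4) × 0.85 × (1−0.8) × (1−0.15) = 0.0091035
P(defect | x) = 0.002835 / 0.028147875 ≈ 0.101

0.101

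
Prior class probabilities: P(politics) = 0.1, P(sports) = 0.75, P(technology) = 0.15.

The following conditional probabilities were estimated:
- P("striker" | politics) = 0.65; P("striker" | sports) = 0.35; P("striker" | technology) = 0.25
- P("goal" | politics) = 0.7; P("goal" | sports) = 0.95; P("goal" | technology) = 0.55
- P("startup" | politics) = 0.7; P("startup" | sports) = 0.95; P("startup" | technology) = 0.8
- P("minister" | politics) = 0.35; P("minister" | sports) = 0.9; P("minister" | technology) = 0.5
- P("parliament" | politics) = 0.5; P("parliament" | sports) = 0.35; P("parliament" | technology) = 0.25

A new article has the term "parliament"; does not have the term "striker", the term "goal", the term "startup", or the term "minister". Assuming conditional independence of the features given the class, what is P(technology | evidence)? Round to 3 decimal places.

politics: 0.1 × (1−0.65) × (1−0.7) × (1−0.7) × (1−0.35) × 0.5 = 0.00102375
sports: 0.75 × (1−0.35) × (1−0.95) × (1−0.95) × (1−0.9) × 0.35 = 0.00004265625
technology: 0.15 × (1−0.25) × (1−0.55) × (1−0.8) × (1−0.5) × 0.25 = 0.001265625
P(technology | x) = 0.001265625 / 0.00233203125 ≈ 0.543

0.543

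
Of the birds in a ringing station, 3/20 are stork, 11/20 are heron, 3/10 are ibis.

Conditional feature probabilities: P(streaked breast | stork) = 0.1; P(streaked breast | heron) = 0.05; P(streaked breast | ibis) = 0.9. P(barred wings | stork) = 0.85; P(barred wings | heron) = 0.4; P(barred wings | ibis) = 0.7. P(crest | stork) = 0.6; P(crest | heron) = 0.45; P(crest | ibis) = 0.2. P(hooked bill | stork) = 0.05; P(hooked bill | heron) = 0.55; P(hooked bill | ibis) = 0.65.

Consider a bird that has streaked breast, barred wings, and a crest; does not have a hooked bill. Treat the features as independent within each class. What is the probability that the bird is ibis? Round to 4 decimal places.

0.5822

stork: 0.15 × 0.1 × 0.85 × 0.6 × (1−0.05) = 0.0072675
heron: 0.55 × 0.05 × 0.4 × 0.45 × (1−0.55) = 0.0022275
ibis: 0.3 × 0.9 × 0.7 × 0.2 × (1−0.65) = 0.01323
P(ibis | x) = 0.01323 / 0.022725 ≈ 0.5822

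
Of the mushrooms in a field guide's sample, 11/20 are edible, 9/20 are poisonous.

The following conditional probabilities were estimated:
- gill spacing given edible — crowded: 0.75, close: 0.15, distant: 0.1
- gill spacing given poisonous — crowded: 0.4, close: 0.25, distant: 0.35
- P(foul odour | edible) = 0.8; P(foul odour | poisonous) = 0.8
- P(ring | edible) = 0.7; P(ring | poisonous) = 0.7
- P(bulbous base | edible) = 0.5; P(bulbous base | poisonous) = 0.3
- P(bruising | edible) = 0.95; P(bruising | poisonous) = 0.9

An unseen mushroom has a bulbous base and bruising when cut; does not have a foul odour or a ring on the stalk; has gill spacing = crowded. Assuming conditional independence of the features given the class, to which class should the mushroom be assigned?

edible: 0.55 × 0.75 × (1−0.8) × (1−0.7) × 0.5 × 0.95 = 0.01175625
poisonous: 0.45 × 0.4 × (1−0.8) × (1−0.7) × 0.3 × 0.9 = 0.002916
Highest score → edible.

edible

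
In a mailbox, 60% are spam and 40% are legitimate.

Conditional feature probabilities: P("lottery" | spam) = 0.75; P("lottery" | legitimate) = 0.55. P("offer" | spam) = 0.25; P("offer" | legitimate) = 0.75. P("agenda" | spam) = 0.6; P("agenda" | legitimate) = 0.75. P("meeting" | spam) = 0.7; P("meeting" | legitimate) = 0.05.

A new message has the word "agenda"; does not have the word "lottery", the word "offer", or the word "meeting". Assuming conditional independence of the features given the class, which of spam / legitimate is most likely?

spam: 0.6 × (1−0.75) × (1−0.25) × 0.6 × (1−0.7) = 0.02025
legitimate: 0.4 × (1−0.55) × (1−0.75) × 0.75 × (1−0.05) = 0.0320625
Highest score → legitimate.

legitimate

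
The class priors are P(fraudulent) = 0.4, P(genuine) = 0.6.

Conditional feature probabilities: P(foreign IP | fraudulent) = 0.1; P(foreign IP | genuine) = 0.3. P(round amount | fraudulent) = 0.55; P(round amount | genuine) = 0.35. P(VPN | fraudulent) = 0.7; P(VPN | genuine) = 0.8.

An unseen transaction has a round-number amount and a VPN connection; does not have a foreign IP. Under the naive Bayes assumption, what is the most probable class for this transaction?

fraudulent

fraudulent: 0.4 × (1−0.1) × 0.55 × 0.7 = 0.1386
genuine: 0.6 × (1−0.3) × 0.35 × 0.8 = 0.1176
Highest score → fraudulent.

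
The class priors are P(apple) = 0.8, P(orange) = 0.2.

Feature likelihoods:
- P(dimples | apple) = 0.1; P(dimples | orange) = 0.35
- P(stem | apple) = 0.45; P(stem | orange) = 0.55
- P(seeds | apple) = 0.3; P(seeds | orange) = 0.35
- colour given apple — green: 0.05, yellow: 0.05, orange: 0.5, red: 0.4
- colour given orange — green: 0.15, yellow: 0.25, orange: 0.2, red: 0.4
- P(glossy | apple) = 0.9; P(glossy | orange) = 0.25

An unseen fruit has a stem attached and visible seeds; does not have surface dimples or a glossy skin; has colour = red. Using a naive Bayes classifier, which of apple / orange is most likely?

orange

apple: 0.8 × (1−0.1) × 0.45 × 0.3 × 0.4 × (1−0.9) = 0.003888
orange: 0.2 × (1−0.35) × 0.55 × 0.35 × 0.4 × (1−0.25) = 0.0075075
Highest score → orange.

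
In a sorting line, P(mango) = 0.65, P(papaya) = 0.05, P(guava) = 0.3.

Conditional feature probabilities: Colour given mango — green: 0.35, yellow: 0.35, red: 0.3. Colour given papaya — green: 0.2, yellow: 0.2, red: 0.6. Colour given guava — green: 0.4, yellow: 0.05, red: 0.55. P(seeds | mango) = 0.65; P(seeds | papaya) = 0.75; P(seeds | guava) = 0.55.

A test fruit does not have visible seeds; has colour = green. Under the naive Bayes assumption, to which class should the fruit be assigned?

mango: 0.65 × 0.35 × (1−0.65) = 0.079625
papaya: 0.05 × 0.2 × (1−0.75) = 0.0025
guava: 0.3 × 0.4 × (1−0.55) = 0.054
Highest score → mango.

mango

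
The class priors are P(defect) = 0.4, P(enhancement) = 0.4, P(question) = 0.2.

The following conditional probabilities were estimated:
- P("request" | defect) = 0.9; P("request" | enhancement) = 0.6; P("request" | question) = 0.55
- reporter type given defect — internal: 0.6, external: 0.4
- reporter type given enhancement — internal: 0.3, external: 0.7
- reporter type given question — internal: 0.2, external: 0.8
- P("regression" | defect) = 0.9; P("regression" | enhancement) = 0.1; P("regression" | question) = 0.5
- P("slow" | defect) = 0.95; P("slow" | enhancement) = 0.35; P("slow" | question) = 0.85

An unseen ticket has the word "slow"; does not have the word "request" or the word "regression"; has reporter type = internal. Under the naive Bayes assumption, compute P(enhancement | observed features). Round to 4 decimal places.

defect: 0.4 × (1−0.9) × 0.6 × (1−0.9) × 0.95 = 0.00228
enhancement: 0.4 × (1−0.6) × 0.3 × (1−0.1) × 0.35 = 0.01512
question: 0.2 × (1−0.55) × 0.2 × (1−0.5) × 0.85 = 0.00765
P(enhancement | x) = 0.01512 / 0.02505 ≈ 0.6036

0.6036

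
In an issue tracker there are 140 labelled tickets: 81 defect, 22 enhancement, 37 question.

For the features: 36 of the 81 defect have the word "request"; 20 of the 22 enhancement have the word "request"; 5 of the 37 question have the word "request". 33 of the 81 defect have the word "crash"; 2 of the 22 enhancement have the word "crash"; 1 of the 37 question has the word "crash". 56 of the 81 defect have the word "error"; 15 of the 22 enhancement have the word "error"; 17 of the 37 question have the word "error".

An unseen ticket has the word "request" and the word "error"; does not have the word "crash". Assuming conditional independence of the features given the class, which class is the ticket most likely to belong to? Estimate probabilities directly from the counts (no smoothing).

defect

defect: (81/140) × (36/81) × (48/81) × (56/81) ≈ 0.10535
enhancement: (22/140) × (20/22) × (20/22) × (15/22) ≈ 0.0885478
question: (37/140) × (5/37) × (36/37) × (17/37) ≈ 0.0159658
Highest score → defect.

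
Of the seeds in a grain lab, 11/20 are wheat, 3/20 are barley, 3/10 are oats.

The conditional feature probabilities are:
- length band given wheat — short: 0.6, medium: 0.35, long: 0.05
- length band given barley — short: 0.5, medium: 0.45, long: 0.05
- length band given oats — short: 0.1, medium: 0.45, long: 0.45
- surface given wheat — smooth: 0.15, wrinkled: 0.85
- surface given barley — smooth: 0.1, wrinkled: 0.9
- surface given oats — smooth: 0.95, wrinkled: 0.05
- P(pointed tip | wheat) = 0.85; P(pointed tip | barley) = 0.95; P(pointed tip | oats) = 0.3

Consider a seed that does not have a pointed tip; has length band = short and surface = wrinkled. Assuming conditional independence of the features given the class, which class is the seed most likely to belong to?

wheat: 0.55 × 0.6 × 0.85 × (1−0.85) = 0.042075
barley: 0.15 × 0.5 × 0.9 × (1−0.95) = 0.003375
oats: 0.3 × 0.1 × 0.05 × (1−0.3) = 0.00105
Highest score → wheat.

wheat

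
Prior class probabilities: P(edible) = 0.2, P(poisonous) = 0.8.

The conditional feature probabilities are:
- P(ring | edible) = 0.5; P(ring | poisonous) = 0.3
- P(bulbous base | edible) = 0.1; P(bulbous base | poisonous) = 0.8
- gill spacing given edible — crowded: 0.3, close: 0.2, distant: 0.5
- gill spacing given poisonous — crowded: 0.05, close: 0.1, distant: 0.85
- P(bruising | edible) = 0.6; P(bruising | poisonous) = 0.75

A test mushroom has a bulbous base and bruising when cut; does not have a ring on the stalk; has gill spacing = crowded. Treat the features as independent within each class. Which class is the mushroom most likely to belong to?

poisonous

edible: 0.2 × (1−0.5) × 0.1 × 0.3 × 0.6 = 0.0018
poisonous: 0.8 × (1−0.3) × 0.8 × 0.05 × 0.75 = 0.0168
Highest score → poisonous.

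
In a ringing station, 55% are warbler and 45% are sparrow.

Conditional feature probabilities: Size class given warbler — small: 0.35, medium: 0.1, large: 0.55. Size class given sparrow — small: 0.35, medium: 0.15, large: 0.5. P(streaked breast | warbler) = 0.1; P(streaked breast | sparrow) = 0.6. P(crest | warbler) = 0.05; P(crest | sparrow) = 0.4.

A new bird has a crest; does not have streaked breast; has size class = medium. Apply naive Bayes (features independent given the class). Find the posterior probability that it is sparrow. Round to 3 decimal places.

warbler: 0.55 × 0.1 × (1−0.1) × 0.05 = 0.002475
sparrow: 0.45 × 0.15 × (1−0.6) × 0.4 = 0.0108
P(sparrow | x) = 0.0108 / 0.013275 ≈ 0.814

0.814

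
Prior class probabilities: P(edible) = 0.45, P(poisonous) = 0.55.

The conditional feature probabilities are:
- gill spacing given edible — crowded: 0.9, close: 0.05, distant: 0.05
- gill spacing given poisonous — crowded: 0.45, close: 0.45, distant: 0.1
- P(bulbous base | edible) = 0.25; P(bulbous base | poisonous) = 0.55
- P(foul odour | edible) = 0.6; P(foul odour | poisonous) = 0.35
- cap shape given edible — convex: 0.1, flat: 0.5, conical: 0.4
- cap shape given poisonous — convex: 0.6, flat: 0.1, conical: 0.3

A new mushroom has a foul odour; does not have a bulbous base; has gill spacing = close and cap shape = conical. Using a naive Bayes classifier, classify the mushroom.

edible: 0.45 × 0.05 × (1−0.25) × 0.6 × 0.4 = 0.00405
poisonous: 0.55 × 0.45 × (1−0.55) × 0.35 × 0.3 = 0.011694375
Highest score → poisonous.

poisonous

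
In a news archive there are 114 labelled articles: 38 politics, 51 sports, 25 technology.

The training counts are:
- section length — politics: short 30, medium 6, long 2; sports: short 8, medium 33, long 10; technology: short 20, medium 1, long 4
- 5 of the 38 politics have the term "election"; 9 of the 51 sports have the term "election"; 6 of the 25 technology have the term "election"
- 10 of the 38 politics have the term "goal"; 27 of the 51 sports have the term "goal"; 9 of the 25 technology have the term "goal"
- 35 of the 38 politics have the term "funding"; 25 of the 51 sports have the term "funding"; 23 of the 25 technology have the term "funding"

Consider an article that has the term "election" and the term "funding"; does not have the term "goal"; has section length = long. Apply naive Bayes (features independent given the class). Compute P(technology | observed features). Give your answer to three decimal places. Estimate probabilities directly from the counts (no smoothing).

0.491

politics: (38/114) × (2/38) × (5/38) × (28/38) × (35/38) ≈ 0.00156664
sports: (51/114) × (10/51) × (9/51) × (24/51) × (25/51) ≈ 0.00357091
technology: (25/114) × (4/25) × (6/25) × (16/25) × (23/25) ≈ 0.00495832
P(technology | x) = 0.00495832 / 0.01009587 ≈ 0.491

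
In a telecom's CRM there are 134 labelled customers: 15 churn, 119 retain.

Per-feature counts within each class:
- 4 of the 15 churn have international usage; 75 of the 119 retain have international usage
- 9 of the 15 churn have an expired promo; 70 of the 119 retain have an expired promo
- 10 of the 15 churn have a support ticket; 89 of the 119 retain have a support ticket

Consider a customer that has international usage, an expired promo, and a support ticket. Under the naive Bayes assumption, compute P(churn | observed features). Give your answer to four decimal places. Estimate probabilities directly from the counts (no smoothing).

0.0462

churn: (15/134) × (4/15) × (9/15) × (10/15) ≈ 0.0119403
retain: (119/134) × (75/119) × (70/119) × (89/119) ≈ 0.246235
P(churn | x) = 0.0119403 / 0.2581753 ≈ 0.0462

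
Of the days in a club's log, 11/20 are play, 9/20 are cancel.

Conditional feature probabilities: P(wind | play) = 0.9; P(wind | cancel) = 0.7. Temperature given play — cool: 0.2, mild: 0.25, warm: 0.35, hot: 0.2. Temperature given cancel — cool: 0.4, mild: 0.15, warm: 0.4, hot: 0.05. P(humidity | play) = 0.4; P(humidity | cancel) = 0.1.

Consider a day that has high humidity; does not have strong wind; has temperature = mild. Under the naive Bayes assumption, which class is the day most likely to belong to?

play

play: 0.55 × (1−0.9) × 0.25 × 0.4 = 0.0055
cancel: 0.45 × (1−0.7) × 0.15 × 0.1 = 0.002025
Highest score → play.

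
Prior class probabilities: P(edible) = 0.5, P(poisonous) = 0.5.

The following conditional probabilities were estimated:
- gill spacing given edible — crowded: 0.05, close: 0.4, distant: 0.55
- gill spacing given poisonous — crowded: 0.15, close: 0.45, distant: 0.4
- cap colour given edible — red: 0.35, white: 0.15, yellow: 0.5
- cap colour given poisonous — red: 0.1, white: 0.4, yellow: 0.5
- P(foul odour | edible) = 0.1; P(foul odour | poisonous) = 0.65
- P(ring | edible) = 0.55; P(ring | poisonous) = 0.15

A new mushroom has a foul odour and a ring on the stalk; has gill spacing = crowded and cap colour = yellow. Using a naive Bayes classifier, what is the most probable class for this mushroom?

poisonous

edible: 0.5 × 0.05 × 0.5 × 0.1 × 0.55 = 0.0006875
poisonous: 0.5 × 0.15 × 0.5 × 0.65 × 0.15 = 0.00365625
Highest score → poisonous.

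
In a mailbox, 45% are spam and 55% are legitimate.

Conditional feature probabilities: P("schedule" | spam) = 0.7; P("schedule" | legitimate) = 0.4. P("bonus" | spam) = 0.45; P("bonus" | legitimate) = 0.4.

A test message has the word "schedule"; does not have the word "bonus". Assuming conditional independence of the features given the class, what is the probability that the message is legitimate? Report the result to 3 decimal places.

0.432

spam: 0.45 × 0.7 × (1−0.45) = 0.17325
legitimate: 0.55 × 0.4 × (1−0.4) = 0.132
P(legitimate | x) = 0.132 / 0.30525 ≈ 0.432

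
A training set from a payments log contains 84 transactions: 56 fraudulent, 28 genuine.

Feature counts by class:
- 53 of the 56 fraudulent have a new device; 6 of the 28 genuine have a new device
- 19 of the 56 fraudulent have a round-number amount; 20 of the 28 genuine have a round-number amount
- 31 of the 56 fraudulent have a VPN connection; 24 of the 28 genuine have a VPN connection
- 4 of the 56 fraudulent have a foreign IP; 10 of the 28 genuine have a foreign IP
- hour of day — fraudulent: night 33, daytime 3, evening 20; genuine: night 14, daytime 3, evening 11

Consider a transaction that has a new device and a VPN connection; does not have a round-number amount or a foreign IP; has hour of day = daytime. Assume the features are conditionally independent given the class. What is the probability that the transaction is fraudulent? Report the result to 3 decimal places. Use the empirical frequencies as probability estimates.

0.905

fraudulent: (56/84) × (53/56) × (37/56) × (31/56) × (52/56) × (3/56) ≈ 0.0114798
genuine: (28/84) × (6/28) × (8/28) × (24/28) × (18/28) × (3/28) ≈ 0.00120486
P(fraudulent | x) = 0.0114798 / 0.01268466 ≈ 0.905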